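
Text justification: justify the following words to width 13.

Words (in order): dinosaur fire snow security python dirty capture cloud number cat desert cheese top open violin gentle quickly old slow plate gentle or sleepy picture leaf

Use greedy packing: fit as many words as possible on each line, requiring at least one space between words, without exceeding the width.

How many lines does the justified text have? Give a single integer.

Line 1: ['dinosaur', 'fire'] (min_width=13, slack=0)
Line 2: ['snow', 'security'] (min_width=13, slack=0)
Line 3: ['python', 'dirty'] (min_width=12, slack=1)
Line 4: ['capture', 'cloud'] (min_width=13, slack=0)
Line 5: ['number', 'cat'] (min_width=10, slack=3)
Line 6: ['desert', 'cheese'] (min_width=13, slack=0)
Line 7: ['top', 'open'] (min_width=8, slack=5)
Line 8: ['violin', 'gentle'] (min_width=13, slack=0)
Line 9: ['quickly', 'old'] (min_width=11, slack=2)
Line 10: ['slow', 'plate'] (min_width=10, slack=3)
Line 11: ['gentle', 'or'] (min_width=9, slack=4)
Line 12: ['sleepy'] (min_width=6, slack=7)
Line 13: ['picture', 'leaf'] (min_width=12, slack=1)
Total lines: 13

Answer: 13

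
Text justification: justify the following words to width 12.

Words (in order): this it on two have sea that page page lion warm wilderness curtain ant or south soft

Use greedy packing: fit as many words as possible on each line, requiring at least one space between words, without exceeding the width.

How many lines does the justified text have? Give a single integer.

Line 1: ['this', 'it', 'on'] (min_width=10, slack=2)
Line 2: ['two', 'have', 'sea'] (min_width=12, slack=0)
Line 3: ['that', 'page'] (min_width=9, slack=3)
Line 4: ['page', 'lion'] (min_width=9, slack=3)
Line 5: ['warm'] (min_width=4, slack=8)
Line 6: ['wilderness'] (min_width=10, slack=2)
Line 7: ['curtain', 'ant'] (min_width=11, slack=1)
Line 8: ['or', 'south'] (min_width=8, slack=4)
Line 9: ['soft'] (min_width=4, slack=8)
Total lines: 9

Answer: 9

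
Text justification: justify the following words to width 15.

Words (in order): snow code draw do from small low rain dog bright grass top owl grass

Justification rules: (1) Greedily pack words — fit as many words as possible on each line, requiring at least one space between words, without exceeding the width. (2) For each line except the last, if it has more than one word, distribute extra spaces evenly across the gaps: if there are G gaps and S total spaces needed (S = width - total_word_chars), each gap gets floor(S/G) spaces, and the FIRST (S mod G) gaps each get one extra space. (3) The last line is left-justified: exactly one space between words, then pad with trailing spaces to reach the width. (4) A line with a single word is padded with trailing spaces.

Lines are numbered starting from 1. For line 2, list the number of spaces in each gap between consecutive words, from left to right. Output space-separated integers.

Answer: 2 2

Derivation:
Line 1: ['snow', 'code', 'draw'] (min_width=14, slack=1)
Line 2: ['do', 'from', 'small'] (min_width=13, slack=2)
Line 3: ['low', 'rain', 'dog'] (min_width=12, slack=3)
Line 4: ['bright', 'grass'] (min_width=12, slack=3)
Line 5: ['top', 'owl', 'grass'] (min_width=13, slack=2)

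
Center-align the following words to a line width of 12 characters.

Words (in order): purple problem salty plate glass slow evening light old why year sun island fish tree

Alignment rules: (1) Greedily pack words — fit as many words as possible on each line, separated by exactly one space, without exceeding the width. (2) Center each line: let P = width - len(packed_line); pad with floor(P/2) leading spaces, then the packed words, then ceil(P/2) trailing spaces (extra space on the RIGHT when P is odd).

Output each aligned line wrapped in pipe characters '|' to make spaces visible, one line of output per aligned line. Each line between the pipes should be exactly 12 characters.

Answer: |   purple   |
|  problem   |
|salty plate |
| glass slow |
|  evening   |
| light old  |
|why year sun|
|island fish |
|    tree    |

Derivation:
Line 1: ['purple'] (min_width=6, slack=6)
Line 2: ['problem'] (min_width=7, slack=5)
Line 3: ['salty', 'plate'] (min_width=11, slack=1)
Line 4: ['glass', 'slow'] (min_width=10, slack=2)
Line 5: ['evening'] (min_width=7, slack=5)
Line 6: ['light', 'old'] (min_width=9, slack=3)
Line 7: ['why', 'year', 'sun'] (min_width=12, slack=0)
Line 8: ['island', 'fish'] (min_width=11, slack=1)
Line 9: ['tree'] (min_width=4, slack=8)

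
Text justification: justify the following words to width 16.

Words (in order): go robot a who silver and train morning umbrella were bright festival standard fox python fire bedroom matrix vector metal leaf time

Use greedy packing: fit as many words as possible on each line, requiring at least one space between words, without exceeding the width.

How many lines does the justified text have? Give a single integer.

Line 1: ['go', 'robot', 'a', 'who'] (min_width=14, slack=2)
Line 2: ['silver', 'and', 'train'] (min_width=16, slack=0)
Line 3: ['morning', 'umbrella'] (min_width=16, slack=0)
Line 4: ['were', 'bright'] (min_width=11, slack=5)
Line 5: ['festival'] (min_width=8, slack=8)
Line 6: ['standard', 'fox'] (min_width=12, slack=4)
Line 7: ['python', 'fire'] (min_width=11, slack=5)
Line 8: ['bedroom', 'matrix'] (min_width=14, slack=2)
Line 9: ['vector', 'metal'] (min_width=12, slack=4)
Line 10: ['leaf', 'time'] (min_width=9, slack=7)
Total lines: 10

Answer: 10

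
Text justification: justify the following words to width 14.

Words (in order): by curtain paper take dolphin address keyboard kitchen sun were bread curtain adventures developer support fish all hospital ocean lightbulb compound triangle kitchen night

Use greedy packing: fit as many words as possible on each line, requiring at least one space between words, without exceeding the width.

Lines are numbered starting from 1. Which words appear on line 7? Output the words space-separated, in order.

Answer: were bread

Derivation:
Line 1: ['by', 'curtain'] (min_width=10, slack=4)
Line 2: ['paper', 'take'] (min_width=10, slack=4)
Line 3: ['dolphin'] (min_width=7, slack=7)
Line 4: ['address'] (min_width=7, slack=7)
Line 5: ['keyboard'] (min_width=8, slack=6)
Line 6: ['kitchen', 'sun'] (min_width=11, slack=3)
Line 7: ['were', 'bread'] (min_width=10, slack=4)
Line 8: ['curtain'] (min_width=7, slack=7)
Line 9: ['adventures'] (min_width=10, slack=4)
Line 10: ['developer'] (min_width=9, slack=5)
Line 11: ['support', 'fish'] (min_width=12, slack=2)
Line 12: ['all', 'hospital'] (min_width=12, slack=2)
Line 13: ['ocean'] (min_width=5, slack=9)
Line 14: ['lightbulb'] (min_width=9, slack=5)
Line 15: ['compound'] (min_width=8, slack=6)
Line 16: ['triangle'] (min_width=8, slack=6)
Line 17: ['kitchen', 'night'] (min_width=13, slack=1)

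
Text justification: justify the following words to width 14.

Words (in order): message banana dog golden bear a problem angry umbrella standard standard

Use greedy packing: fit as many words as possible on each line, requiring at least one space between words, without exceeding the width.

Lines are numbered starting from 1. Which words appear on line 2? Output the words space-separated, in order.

Answer: dog golden

Derivation:
Line 1: ['message', 'banana'] (min_width=14, slack=0)
Line 2: ['dog', 'golden'] (min_width=10, slack=4)
Line 3: ['bear', 'a', 'problem'] (min_width=14, slack=0)
Line 4: ['angry', 'umbrella'] (min_width=14, slack=0)
Line 5: ['standard'] (min_width=8, slack=6)
Line 6: ['standard'] (min_width=8, slack=6)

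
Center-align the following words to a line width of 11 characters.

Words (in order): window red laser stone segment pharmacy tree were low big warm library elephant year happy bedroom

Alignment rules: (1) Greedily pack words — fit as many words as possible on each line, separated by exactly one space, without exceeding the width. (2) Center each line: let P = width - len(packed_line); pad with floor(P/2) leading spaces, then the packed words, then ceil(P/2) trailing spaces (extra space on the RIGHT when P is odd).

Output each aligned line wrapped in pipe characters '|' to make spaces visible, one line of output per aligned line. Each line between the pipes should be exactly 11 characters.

Answer: |window red |
|laser stone|
|  segment  |
| pharmacy  |
| tree were |
|  low big  |
|   warm    |
|  library  |
| elephant  |
|year happy |
|  bedroom  |

Derivation:
Line 1: ['window', 'red'] (min_width=10, slack=1)
Line 2: ['laser', 'stone'] (min_width=11, slack=0)
Line 3: ['segment'] (min_width=7, slack=4)
Line 4: ['pharmacy'] (min_width=8, slack=3)
Line 5: ['tree', 'were'] (min_width=9, slack=2)
Line 6: ['low', 'big'] (min_width=7, slack=4)
Line 7: ['warm'] (min_width=4, slack=7)
Line 8: ['library'] (min_width=7, slack=4)
Line 9: ['elephant'] (min_width=8, slack=3)
Line 10: ['year', 'happy'] (min_width=10, slack=1)
Line 11: ['bedroom'] (min_width=7, slack=4)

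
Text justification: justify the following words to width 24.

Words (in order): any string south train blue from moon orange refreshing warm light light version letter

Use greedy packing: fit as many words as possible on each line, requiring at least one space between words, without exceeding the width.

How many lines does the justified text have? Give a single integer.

Answer: 4

Derivation:
Line 1: ['any', 'string', 'south', 'train'] (min_width=22, slack=2)
Line 2: ['blue', 'from', 'moon', 'orange'] (min_width=21, slack=3)
Line 3: ['refreshing', 'warm', 'light'] (min_width=21, slack=3)
Line 4: ['light', 'version', 'letter'] (min_width=20, slack=4)
Total lines: 4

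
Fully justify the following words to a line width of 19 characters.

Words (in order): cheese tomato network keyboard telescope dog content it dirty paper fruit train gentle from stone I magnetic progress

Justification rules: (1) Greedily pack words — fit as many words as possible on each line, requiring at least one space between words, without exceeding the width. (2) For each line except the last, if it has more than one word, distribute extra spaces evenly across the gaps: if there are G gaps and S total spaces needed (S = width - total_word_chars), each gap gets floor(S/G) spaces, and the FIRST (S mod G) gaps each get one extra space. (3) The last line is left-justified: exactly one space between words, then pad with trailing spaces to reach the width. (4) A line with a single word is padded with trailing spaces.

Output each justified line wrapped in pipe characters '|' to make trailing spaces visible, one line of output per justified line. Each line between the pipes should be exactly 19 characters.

Answer: |cheese       tomato|
|network    keyboard|
|telescope       dog|
|content   it  dirty|
|paper  fruit  train|
|gentle from stone I|
|magnetic progress  |

Derivation:
Line 1: ['cheese', 'tomato'] (min_width=13, slack=6)
Line 2: ['network', 'keyboard'] (min_width=16, slack=3)
Line 3: ['telescope', 'dog'] (min_width=13, slack=6)
Line 4: ['content', 'it', 'dirty'] (min_width=16, slack=3)
Line 5: ['paper', 'fruit', 'train'] (min_width=17, slack=2)
Line 6: ['gentle', 'from', 'stone', 'I'] (min_width=19, slack=0)
Line 7: ['magnetic', 'progress'] (min_width=17, slack=2)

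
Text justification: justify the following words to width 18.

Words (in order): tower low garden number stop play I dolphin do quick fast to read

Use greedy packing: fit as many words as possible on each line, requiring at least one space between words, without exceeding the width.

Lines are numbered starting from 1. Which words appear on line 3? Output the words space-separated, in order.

Answer: dolphin do quick

Derivation:
Line 1: ['tower', 'low', 'garden'] (min_width=16, slack=2)
Line 2: ['number', 'stop', 'play', 'I'] (min_width=18, slack=0)
Line 3: ['dolphin', 'do', 'quick'] (min_width=16, slack=2)
Line 4: ['fast', 'to', 'read'] (min_width=12, slack=6)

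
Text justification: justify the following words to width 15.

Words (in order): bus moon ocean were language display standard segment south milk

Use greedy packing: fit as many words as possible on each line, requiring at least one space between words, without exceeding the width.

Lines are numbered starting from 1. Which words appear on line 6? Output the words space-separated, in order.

Answer: milk

Derivation:
Line 1: ['bus', 'moon', 'ocean'] (min_width=14, slack=1)
Line 2: ['were', 'language'] (min_width=13, slack=2)
Line 3: ['display'] (min_width=7, slack=8)
Line 4: ['standard'] (min_width=8, slack=7)
Line 5: ['segment', 'south'] (min_width=13, slack=2)
Line 6: ['milk'] (min_width=4, slack=11)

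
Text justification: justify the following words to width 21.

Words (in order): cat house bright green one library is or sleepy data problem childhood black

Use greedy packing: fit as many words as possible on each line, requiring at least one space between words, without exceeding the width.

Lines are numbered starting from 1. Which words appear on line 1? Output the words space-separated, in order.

Line 1: ['cat', 'house', 'bright'] (min_width=16, slack=5)
Line 2: ['green', 'one', 'library', 'is'] (min_width=20, slack=1)
Line 3: ['or', 'sleepy', 'data'] (min_width=14, slack=7)
Line 4: ['problem', 'childhood'] (min_width=17, slack=4)
Line 5: ['black'] (min_width=5, slack=16)

Answer: cat house bright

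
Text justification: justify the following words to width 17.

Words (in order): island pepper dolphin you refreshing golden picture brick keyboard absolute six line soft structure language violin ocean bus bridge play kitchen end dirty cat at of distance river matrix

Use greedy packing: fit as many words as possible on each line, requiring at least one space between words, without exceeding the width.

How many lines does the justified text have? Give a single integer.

Answer: 13

Derivation:
Line 1: ['island', 'pepper'] (min_width=13, slack=4)
Line 2: ['dolphin', 'you'] (min_width=11, slack=6)
Line 3: ['refreshing', 'golden'] (min_width=17, slack=0)
Line 4: ['picture', 'brick'] (min_width=13, slack=4)
Line 5: ['keyboard', 'absolute'] (min_width=17, slack=0)
Line 6: ['six', 'line', 'soft'] (min_width=13, slack=4)
Line 7: ['structure'] (min_width=9, slack=8)
Line 8: ['language', 'violin'] (min_width=15, slack=2)
Line 9: ['ocean', 'bus', 'bridge'] (min_width=16, slack=1)
Line 10: ['play', 'kitchen', 'end'] (min_width=16, slack=1)
Line 11: ['dirty', 'cat', 'at', 'of'] (min_width=15, slack=2)
Line 12: ['distance', 'river'] (min_width=14, slack=3)
Line 13: ['matrix'] (min_width=6, slack=11)
Total lines: 13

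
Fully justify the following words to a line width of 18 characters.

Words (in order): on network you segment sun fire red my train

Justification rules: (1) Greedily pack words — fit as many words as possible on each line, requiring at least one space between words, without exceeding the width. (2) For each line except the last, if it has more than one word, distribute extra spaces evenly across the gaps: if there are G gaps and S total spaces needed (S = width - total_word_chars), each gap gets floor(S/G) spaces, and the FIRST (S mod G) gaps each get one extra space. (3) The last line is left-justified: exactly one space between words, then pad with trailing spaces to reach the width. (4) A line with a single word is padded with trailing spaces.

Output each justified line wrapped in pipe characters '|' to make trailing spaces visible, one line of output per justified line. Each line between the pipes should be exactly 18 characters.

Answer: |on   network   you|
|segment  sun  fire|
|red my train      |

Derivation:
Line 1: ['on', 'network', 'you'] (min_width=14, slack=4)
Line 2: ['segment', 'sun', 'fire'] (min_width=16, slack=2)
Line 3: ['red', 'my', 'train'] (min_width=12, slack=6)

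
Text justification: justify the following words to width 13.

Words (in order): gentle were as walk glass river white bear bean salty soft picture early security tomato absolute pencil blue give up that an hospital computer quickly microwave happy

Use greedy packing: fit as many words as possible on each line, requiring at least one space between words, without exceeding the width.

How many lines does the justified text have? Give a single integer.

Answer: 16

Derivation:
Line 1: ['gentle', 'were'] (min_width=11, slack=2)
Line 2: ['as', 'walk', 'glass'] (min_width=13, slack=0)
Line 3: ['river', 'white'] (min_width=11, slack=2)
Line 4: ['bear', 'bean'] (min_width=9, slack=4)
Line 5: ['salty', 'soft'] (min_width=10, slack=3)
Line 6: ['picture', 'early'] (min_width=13, slack=0)
Line 7: ['security'] (min_width=8, slack=5)
Line 8: ['tomato'] (min_width=6, slack=7)
Line 9: ['absolute'] (min_width=8, slack=5)
Line 10: ['pencil', 'blue'] (min_width=11, slack=2)
Line 11: ['give', 'up', 'that'] (min_width=12, slack=1)
Line 12: ['an', 'hospital'] (min_width=11, slack=2)
Line 13: ['computer'] (min_width=8, slack=5)
Line 14: ['quickly'] (min_width=7, slack=6)
Line 15: ['microwave'] (min_width=9, slack=4)
Line 16: ['happy'] (min_width=5, slack=8)
Total lines: 16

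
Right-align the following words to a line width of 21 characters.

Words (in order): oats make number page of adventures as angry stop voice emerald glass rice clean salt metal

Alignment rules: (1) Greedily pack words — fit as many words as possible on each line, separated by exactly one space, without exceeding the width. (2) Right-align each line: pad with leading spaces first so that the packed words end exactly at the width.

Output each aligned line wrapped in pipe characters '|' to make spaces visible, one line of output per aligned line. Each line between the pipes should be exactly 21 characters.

Answer: |oats make number page|
|     of adventures as|
|     angry stop voice|
|   emerald glass rice|
|     clean salt metal|

Derivation:
Line 1: ['oats', 'make', 'number', 'page'] (min_width=21, slack=0)
Line 2: ['of', 'adventures', 'as'] (min_width=16, slack=5)
Line 3: ['angry', 'stop', 'voice'] (min_width=16, slack=5)
Line 4: ['emerald', 'glass', 'rice'] (min_width=18, slack=3)
Line 5: ['clean', 'salt', 'metal'] (min_width=16, slack=5)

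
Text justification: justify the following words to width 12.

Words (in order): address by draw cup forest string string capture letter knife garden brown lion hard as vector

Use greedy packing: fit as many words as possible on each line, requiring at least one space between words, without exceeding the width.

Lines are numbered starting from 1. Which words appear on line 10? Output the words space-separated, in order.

Line 1: ['address', 'by'] (min_width=10, slack=2)
Line 2: ['draw', 'cup'] (min_width=8, slack=4)
Line 3: ['forest'] (min_width=6, slack=6)
Line 4: ['string'] (min_width=6, slack=6)
Line 5: ['string'] (min_width=6, slack=6)
Line 6: ['capture'] (min_width=7, slack=5)
Line 7: ['letter', 'knife'] (min_width=12, slack=0)
Line 8: ['garden', 'brown'] (min_width=12, slack=0)
Line 9: ['lion', 'hard', 'as'] (min_width=12, slack=0)
Line 10: ['vector'] (min_width=6, slack=6)

Answer: vector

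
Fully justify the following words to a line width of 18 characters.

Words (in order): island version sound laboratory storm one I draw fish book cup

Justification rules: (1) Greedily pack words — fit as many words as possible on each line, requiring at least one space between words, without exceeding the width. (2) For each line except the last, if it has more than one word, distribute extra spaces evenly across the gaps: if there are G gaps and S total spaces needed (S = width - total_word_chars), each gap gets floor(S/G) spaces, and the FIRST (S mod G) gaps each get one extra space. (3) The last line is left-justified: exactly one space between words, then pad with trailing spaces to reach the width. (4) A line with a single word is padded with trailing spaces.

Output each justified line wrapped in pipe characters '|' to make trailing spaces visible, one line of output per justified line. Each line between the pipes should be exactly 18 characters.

Line 1: ['island', 'version'] (min_width=14, slack=4)
Line 2: ['sound', 'laboratory'] (min_width=16, slack=2)
Line 3: ['storm', 'one', 'I', 'draw'] (min_width=16, slack=2)
Line 4: ['fish', 'book', 'cup'] (min_width=13, slack=5)

Answer: |island     version|
|sound   laboratory|
|storm  one  I draw|
|fish book cup     |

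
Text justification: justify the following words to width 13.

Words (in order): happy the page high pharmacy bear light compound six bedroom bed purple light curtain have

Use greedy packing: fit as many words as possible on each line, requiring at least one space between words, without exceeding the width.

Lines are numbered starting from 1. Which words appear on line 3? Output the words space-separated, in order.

Answer: pharmacy bear

Derivation:
Line 1: ['happy', 'the'] (min_width=9, slack=4)
Line 2: ['page', 'high'] (min_width=9, slack=4)
Line 3: ['pharmacy', 'bear'] (min_width=13, slack=0)
Line 4: ['light'] (min_width=5, slack=8)
Line 5: ['compound', 'six'] (min_width=12, slack=1)
Line 6: ['bedroom', 'bed'] (min_width=11, slack=2)
Line 7: ['purple', 'light'] (min_width=12, slack=1)
Line 8: ['curtain', 'have'] (min_width=12, slack=1)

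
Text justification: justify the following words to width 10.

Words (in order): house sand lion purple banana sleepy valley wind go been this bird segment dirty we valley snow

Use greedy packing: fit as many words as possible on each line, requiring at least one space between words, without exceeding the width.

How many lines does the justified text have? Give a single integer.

Line 1: ['house', 'sand'] (min_width=10, slack=0)
Line 2: ['lion'] (min_width=4, slack=6)
Line 3: ['purple'] (min_width=6, slack=4)
Line 4: ['banana'] (min_width=6, slack=4)
Line 5: ['sleepy'] (min_width=6, slack=4)
Line 6: ['valley'] (min_width=6, slack=4)
Line 7: ['wind', 'go'] (min_width=7, slack=3)
Line 8: ['been', 'this'] (min_width=9, slack=1)
Line 9: ['bird'] (min_width=4, slack=6)
Line 10: ['segment'] (min_width=7, slack=3)
Line 11: ['dirty', 'we'] (min_width=8, slack=2)
Line 12: ['valley'] (min_width=6, slack=4)
Line 13: ['snow'] (min_width=4, slack=6)
Total lines: 13

Answer: 13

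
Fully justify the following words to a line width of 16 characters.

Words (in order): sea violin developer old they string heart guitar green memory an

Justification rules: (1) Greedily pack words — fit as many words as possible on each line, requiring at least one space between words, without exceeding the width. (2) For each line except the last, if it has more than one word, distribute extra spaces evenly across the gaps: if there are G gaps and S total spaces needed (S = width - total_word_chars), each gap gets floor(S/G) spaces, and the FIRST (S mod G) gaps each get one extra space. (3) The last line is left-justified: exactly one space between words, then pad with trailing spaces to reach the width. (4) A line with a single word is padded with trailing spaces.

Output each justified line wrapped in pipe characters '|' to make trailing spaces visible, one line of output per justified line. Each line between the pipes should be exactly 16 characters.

Line 1: ['sea', 'violin'] (min_width=10, slack=6)
Line 2: ['developer', 'old'] (min_width=13, slack=3)
Line 3: ['they', 'string'] (min_width=11, slack=5)
Line 4: ['heart', 'guitar'] (min_width=12, slack=4)
Line 5: ['green', 'memory', 'an'] (min_width=15, slack=1)

Answer: |sea       violin|
|developer    old|
|they      string|
|heart     guitar|
|green memory an |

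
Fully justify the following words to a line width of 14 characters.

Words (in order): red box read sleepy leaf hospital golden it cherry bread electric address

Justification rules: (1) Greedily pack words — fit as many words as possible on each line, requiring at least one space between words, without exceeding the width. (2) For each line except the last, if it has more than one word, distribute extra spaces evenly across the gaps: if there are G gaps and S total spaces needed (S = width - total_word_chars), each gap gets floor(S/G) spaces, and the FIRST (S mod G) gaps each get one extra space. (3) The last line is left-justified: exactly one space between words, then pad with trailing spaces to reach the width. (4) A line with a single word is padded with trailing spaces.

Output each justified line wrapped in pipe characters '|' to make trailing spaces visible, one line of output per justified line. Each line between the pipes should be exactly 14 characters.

Answer: |red  box  read|
|sleepy    leaf|
|hospital      |
|golden      it|
|cherry   bread|
|electric      |
|address       |

Derivation:
Line 1: ['red', 'box', 'read'] (min_width=12, slack=2)
Line 2: ['sleepy', 'leaf'] (min_width=11, slack=3)
Line 3: ['hospital'] (min_width=8, slack=6)
Line 4: ['golden', 'it'] (min_width=9, slack=5)
Line 5: ['cherry', 'bread'] (min_width=12, slack=2)
Line 6: ['electric'] (min_width=8, slack=6)
Line 7: ['address'] (min_width=7, slack=7)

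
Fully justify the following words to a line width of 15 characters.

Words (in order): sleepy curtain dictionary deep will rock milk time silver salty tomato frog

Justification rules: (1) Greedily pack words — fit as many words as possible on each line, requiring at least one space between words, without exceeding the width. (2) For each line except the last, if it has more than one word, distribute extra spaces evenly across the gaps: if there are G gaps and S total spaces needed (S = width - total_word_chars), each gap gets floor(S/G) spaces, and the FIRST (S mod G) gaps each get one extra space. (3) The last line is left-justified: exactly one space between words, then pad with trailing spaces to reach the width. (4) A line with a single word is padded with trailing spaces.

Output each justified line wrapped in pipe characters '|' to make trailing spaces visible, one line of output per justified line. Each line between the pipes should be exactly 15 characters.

Line 1: ['sleepy', 'curtain'] (min_width=14, slack=1)
Line 2: ['dictionary', 'deep'] (min_width=15, slack=0)
Line 3: ['will', 'rock', 'milk'] (min_width=14, slack=1)
Line 4: ['time', 'silver'] (min_width=11, slack=4)
Line 5: ['salty', 'tomato'] (min_width=12, slack=3)
Line 6: ['frog'] (min_width=4, slack=11)

Answer: |sleepy  curtain|
|dictionary deep|
|will  rock milk|
|time     silver|
|salty    tomato|
|frog           |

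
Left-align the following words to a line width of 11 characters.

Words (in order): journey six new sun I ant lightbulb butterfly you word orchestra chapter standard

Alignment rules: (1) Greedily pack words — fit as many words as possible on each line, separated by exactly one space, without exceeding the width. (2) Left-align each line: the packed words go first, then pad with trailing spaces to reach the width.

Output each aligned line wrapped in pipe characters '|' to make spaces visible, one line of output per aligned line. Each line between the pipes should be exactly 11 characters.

Line 1: ['journey', 'six'] (min_width=11, slack=0)
Line 2: ['new', 'sun', 'I'] (min_width=9, slack=2)
Line 3: ['ant'] (min_width=3, slack=8)
Line 4: ['lightbulb'] (min_width=9, slack=2)
Line 5: ['butterfly'] (min_width=9, slack=2)
Line 6: ['you', 'word'] (min_width=8, slack=3)
Line 7: ['orchestra'] (min_width=9, slack=2)
Line 8: ['chapter'] (min_width=7, slack=4)
Line 9: ['standard'] (min_width=8, slack=3)

Answer: |journey six|
|new sun I  |
|ant        |
|lightbulb  |
|butterfly  |
|you word   |
|orchestra  |
|chapter    |
|standard   |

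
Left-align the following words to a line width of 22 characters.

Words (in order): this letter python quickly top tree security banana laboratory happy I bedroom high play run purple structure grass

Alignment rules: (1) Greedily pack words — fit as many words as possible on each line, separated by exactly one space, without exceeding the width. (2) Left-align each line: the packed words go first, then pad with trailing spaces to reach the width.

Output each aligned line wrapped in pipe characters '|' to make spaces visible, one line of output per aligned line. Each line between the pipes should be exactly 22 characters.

Answer: |this letter python    |
|quickly top tree      |
|security banana       |
|laboratory happy I    |
|bedroom high play run |
|purple structure grass|

Derivation:
Line 1: ['this', 'letter', 'python'] (min_width=18, slack=4)
Line 2: ['quickly', 'top', 'tree'] (min_width=16, slack=6)
Line 3: ['security', 'banana'] (min_width=15, slack=7)
Line 4: ['laboratory', 'happy', 'I'] (min_width=18, slack=4)
Line 5: ['bedroom', 'high', 'play', 'run'] (min_width=21, slack=1)
Line 6: ['purple', 'structure', 'grass'] (min_width=22, slack=0)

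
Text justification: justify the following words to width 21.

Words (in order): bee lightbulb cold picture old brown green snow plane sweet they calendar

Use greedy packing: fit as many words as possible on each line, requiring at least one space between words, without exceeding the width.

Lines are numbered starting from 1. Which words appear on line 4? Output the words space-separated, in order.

Line 1: ['bee', 'lightbulb', 'cold'] (min_width=18, slack=3)
Line 2: ['picture', 'old', 'brown'] (min_width=17, slack=4)
Line 3: ['green', 'snow', 'plane'] (min_width=16, slack=5)
Line 4: ['sweet', 'they', 'calendar'] (min_width=19, slack=2)

Answer: sweet they calendar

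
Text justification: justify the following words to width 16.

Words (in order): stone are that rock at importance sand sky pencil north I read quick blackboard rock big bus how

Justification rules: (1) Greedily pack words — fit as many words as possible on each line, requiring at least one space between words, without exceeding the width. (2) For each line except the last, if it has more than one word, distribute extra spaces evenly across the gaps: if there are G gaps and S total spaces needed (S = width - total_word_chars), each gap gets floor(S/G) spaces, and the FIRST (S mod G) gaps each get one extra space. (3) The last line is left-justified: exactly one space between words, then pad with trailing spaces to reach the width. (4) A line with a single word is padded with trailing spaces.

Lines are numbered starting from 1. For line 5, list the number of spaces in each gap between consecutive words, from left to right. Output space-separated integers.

Line 1: ['stone', 'are', 'that'] (min_width=14, slack=2)
Line 2: ['rock', 'at'] (min_width=7, slack=9)
Line 3: ['importance', 'sand'] (min_width=15, slack=1)
Line 4: ['sky', 'pencil', 'north'] (min_width=16, slack=0)
Line 5: ['I', 'read', 'quick'] (min_width=12, slack=4)
Line 6: ['blackboard', 'rock'] (min_width=15, slack=1)
Line 7: ['big', 'bus', 'how'] (min_width=11, slack=5)

Answer: 3 3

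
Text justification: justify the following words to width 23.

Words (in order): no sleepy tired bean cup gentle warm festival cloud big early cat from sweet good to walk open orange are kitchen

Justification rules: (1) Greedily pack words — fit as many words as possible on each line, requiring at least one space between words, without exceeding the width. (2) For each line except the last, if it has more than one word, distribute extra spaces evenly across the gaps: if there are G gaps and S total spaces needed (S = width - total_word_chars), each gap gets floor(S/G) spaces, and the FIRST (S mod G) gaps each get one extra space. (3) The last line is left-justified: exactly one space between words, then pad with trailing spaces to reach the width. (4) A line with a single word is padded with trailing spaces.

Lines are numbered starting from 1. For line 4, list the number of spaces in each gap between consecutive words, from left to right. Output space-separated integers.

Answer: 2 2 2

Derivation:
Line 1: ['no', 'sleepy', 'tired', 'bean'] (min_width=20, slack=3)
Line 2: ['cup', 'gentle', 'warm'] (min_width=15, slack=8)
Line 3: ['festival', 'cloud', 'big'] (min_width=18, slack=5)
Line 4: ['early', 'cat', 'from', 'sweet'] (min_width=20, slack=3)
Line 5: ['good', 'to', 'walk', 'open'] (min_width=17, slack=6)
Line 6: ['orange', 'are', 'kitchen'] (min_width=18, slack=5)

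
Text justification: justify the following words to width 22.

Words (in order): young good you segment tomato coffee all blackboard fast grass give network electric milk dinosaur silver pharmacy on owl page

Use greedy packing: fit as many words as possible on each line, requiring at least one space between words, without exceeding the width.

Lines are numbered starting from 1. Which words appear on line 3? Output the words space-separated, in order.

Answer: blackboard fast grass

Derivation:
Line 1: ['young', 'good', 'you', 'segment'] (min_width=22, slack=0)
Line 2: ['tomato', 'coffee', 'all'] (min_width=17, slack=5)
Line 3: ['blackboard', 'fast', 'grass'] (min_width=21, slack=1)
Line 4: ['give', 'network', 'electric'] (min_width=21, slack=1)
Line 5: ['milk', 'dinosaur', 'silver'] (min_width=20, slack=2)
Line 6: ['pharmacy', 'on', 'owl', 'page'] (min_width=20, slack=2)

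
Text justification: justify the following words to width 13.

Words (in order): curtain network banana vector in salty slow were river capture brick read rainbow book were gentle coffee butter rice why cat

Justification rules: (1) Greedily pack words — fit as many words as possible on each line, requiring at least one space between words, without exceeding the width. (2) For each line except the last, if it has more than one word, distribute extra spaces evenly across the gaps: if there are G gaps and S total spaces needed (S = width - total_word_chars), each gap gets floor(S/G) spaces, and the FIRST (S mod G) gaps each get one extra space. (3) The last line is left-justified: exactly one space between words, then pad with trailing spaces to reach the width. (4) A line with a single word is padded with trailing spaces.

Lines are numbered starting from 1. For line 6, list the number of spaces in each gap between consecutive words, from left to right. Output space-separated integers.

Line 1: ['curtain'] (min_width=7, slack=6)
Line 2: ['network'] (min_width=7, slack=6)
Line 3: ['banana', 'vector'] (min_width=13, slack=0)
Line 4: ['in', 'salty', 'slow'] (min_width=13, slack=0)
Line 5: ['were', 'river'] (min_width=10, slack=3)
Line 6: ['capture', 'brick'] (min_width=13, slack=0)
Line 7: ['read', 'rainbow'] (min_width=12, slack=1)
Line 8: ['book', 'were'] (min_width=9, slack=4)
Line 9: ['gentle', 'coffee'] (min_width=13, slack=0)
Line 10: ['butter', 'rice'] (min_width=11, slack=2)
Line 11: ['why', 'cat'] (min_width=7, slack=6)

Answer: 1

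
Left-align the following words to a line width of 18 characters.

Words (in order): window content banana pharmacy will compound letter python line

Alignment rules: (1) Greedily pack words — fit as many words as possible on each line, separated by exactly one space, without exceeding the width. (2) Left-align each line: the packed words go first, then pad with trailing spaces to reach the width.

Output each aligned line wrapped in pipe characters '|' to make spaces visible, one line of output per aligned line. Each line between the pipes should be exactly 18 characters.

Answer: |window content    |
|banana pharmacy   |
|will compound     |
|letter python line|

Derivation:
Line 1: ['window', 'content'] (min_width=14, slack=4)
Line 2: ['banana', 'pharmacy'] (min_width=15, slack=3)
Line 3: ['will', 'compound'] (min_width=13, slack=5)
Line 4: ['letter', 'python', 'line'] (min_width=18, slack=0)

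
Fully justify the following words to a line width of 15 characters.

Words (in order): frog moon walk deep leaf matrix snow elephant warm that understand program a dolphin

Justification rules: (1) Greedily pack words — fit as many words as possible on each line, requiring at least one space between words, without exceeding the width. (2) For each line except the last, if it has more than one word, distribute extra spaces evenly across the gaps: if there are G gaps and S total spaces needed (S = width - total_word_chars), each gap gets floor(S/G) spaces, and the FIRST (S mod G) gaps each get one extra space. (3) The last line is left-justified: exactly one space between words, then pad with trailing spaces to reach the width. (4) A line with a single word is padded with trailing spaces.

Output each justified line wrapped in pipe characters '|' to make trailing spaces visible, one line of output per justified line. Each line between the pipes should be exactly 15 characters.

Line 1: ['frog', 'moon', 'walk'] (min_width=14, slack=1)
Line 2: ['deep', 'leaf'] (min_width=9, slack=6)
Line 3: ['matrix', 'snow'] (min_width=11, slack=4)
Line 4: ['elephant', 'warm'] (min_width=13, slack=2)
Line 5: ['that', 'understand'] (min_width=15, slack=0)
Line 6: ['program', 'a'] (min_width=9, slack=6)
Line 7: ['dolphin'] (min_width=7, slack=8)

Answer: |frog  moon walk|
|deep       leaf|
|matrix     snow|
|elephant   warm|
|that understand|
|program       a|
|dolphin        |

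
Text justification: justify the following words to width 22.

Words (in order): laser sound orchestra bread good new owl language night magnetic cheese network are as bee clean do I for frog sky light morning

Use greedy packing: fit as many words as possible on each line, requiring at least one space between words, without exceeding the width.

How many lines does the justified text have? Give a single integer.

Line 1: ['laser', 'sound', 'orchestra'] (min_width=21, slack=1)
Line 2: ['bread', 'good', 'new', 'owl'] (min_width=18, slack=4)
Line 3: ['language', 'night'] (min_width=14, slack=8)
Line 4: ['magnetic', 'cheese'] (min_width=15, slack=7)
Line 5: ['network', 'are', 'as', 'bee'] (min_width=18, slack=4)
Line 6: ['clean', 'do', 'I', 'for', 'frog'] (min_width=19, slack=3)
Line 7: ['sky', 'light', 'morning'] (min_width=17, slack=5)
Total lines: 7

Answer: 7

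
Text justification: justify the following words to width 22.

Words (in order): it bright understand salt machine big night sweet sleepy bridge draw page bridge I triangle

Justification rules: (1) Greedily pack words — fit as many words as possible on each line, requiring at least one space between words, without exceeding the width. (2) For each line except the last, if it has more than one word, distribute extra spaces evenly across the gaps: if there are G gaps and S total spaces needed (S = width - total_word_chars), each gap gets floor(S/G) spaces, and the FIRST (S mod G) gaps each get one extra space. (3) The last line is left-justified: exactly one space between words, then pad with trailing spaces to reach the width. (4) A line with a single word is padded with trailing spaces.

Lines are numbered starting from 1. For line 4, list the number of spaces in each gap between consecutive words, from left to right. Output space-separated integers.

Answer: 3 2 2

Derivation:
Line 1: ['it', 'bright', 'understand'] (min_width=20, slack=2)
Line 2: ['salt', 'machine', 'big', 'night'] (min_width=22, slack=0)
Line 3: ['sweet', 'sleepy', 'bridge'] (min_width=19, slack=3)
Line 4: ['draw', 'page', 'bridge', 'I'] (min_width=18, slack=4)
Line 5: ['triangle'] (min_width=8, slack=14)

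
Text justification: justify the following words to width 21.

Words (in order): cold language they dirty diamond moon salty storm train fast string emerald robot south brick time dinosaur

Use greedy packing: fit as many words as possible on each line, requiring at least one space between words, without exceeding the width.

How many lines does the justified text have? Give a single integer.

Answer: 6

Derivation:
Line 1: ['cold', 'language', 'they'] (min_width=18, slack=3)
Line 2: ['dirty', 'diamond', 'moon'] (min_width=18, slack=3)
Line 3: ['salty', 'storm', 'train'] (min_width=17, slack=4)
Line 4: ['fast', 'string', 'emerald'] (min_width=19, slack=2)
Line 5: ['robot', 'south', 'brick'] (min_width=17, slack=4)
Line 6: ['time', 'dinosaur'] (min_width=13, slack=8)
Total lines: 6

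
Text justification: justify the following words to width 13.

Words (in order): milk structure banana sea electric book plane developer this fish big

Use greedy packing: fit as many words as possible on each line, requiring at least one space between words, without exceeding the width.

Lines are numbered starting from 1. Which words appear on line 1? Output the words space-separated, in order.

Line 1: ['milk'] (min_width=4, slack=9)
Line 2: ['structure'] (min_width=9, slack=4)
Line 3: ['banana', 'sea'] (min_width=10, slack=3)
Line 4: ['electric', 'book'] (min_width=13, slack=0)
Line 5: ['plane'] (min_width=5, slack=8)
Line 6: ['developer'] (min_width=9, slack=4)
Line 7: ['this', 'fish', 'big'] (min_width=13, slack=0)

Answer: milk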